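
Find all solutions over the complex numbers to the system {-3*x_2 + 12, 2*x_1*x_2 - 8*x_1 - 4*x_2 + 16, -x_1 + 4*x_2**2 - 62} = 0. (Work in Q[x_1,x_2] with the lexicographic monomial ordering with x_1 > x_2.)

{(2, 4)}

Compute a lex Gröbner basis by Buchberger's algorithm.
f_1 = -3*x_2 + 12, LT = x_2.
f_2 = 2*x_1*x_2 - 8*x_1 - 4*x_2 + 16, LT = x_1*x_2.
f_3 = -x_1 + 4*x_2**2 - 62, LT = x_1.

The S-polynomials (S(f_1,f_2), S(f_1,f_3), S(f_2,f_3)) all reduce to 0 modulo the current basis, so we have a Gröbner basis.
Inter-reduce: drop elements whose leading term is divisible by another's, tail-reduce, and make monic.
Reduced Gröbner basis: {x_1 - 2, x_2 - 4}.

From the last basis element, x_2 - 4 = 0, so x_2 takes values in {4}. Each choice, substituted upward through the basis, yields the corresponding point(s) of the solution set.
  x_2 = 4: the earlier basis element becomes x_1 - 2 = 0, giving x_1 = 2 — point (2, 4).
Zero-dimensionality of the ideal guarantees finitely many solutions over ℂ.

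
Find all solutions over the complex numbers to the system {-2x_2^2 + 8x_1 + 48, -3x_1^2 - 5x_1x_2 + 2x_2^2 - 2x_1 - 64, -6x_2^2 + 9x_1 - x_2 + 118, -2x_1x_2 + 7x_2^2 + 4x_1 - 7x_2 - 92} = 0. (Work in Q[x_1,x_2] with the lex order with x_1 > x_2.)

{(-2, 4)}

Compute a lex Gröbner basis by Buchberger's algorithm.
f_1 = 8x_1 - 2x_2^2 + 48, LT = x_1.
f_2 = -3x_1^2 - 5x_1x_2 - 2x_1 + 2x_2^2 - 64, LT = x_1^2.
f_3 = 9x_1 - 6x_2^2 - x_2 + 118, LT = x_1.
f_4 = -2x_1x_2 + 4x_1 + 7x_2^2 - 7x_2 - 92, LT = x_1x_2.

S(f_1,f_2): lcm = x_1^2. S = -1/4x_1x_2^2 - 5/3x_1x_2 + 16/3x_1 + 2/3x_2^2 - 64/3.
  leading term x_1x_2^2: subtract (-1/32x_2^2)·f_1 from -1/4x_1x_2^2 - 5/3x_1x_2 + 16/3x_1 + 2/3x_2^2 - 64/3 → -5/3x_1x_2 + 16/3x_1 - 1/16x_2^4 + 13/6x_2^2 - 64/3
  leading term x_1x_2: subtract (-5/24x_2)·f_1 from -5/3x_1x_2 + 16/3x_1 - 1/16x_2^4 + 13/6x_2^2 - 64/3 → 16/3x_1 - 1/16x_2^4 - 5/12x_2^3 + 13/6x_2^2 + 10x_2 - 64/3
  leading term x_1: subtract (2/3)·f_1 from 16/3x_1 - 1/16x_2^4 - 5/12x_2^3 + 13/6x_2^2 + 10x_2 - 64/3 → -1/16x_2^4 - 5/12x_2^3 + 7/2x_2^2 + 10x_2 - 160/3
  leading term x_2^4: no divisor's leading term divides it; move -1/16x_2^4 to the remainder.
  leading term x_2^3: no divisor's leading term divides it; move -5/12x_2^3 to the remainder.
  leading term x_2^2: no divisor's leading term divides it; move 7/2x_2^2 to the remainder.
  leading term x_2: no divisor's leading term divides it; move 10x_2 to the remainder.
  leading term 1: no divisor's leading term divides it; move -160/3 to the remainder.
  remainder -1/16x_2^4 - 5/12x_2^3 + 7/2x_2^2 + 10x_2 - 160/3 ≠ 0; add h_5 = -1/16x_2^4 - 5/12x_2^3 + 7/2x_2^2 + 10x_2 - 160/3 to the basis.

S(f_1,f_3): lcm = x_1. S = 5/12x_2^2 + 1/9x_2 - 64/9.
  leading term x_2^2: no divisor's leading term divides it; move 5/12x_2^2 to the remainder.
  leading term x_2: no divisor's leading term divides it; move 1/9x_2 to the remainder.
  leading term 1: no divisor's leading term divides it; move -64/9 to the remainder.
  remainder 5/12x_2^2 + 1/9x_2 - 64/9 ≠ 0; add h_6 = 5/12x_2^2 + 1/9x_2 - 64/9 to the basis.

S(f_1,f_4): lcm = x_1x_2. S = 2x_1 - 1/4x_2^3 + 7/2x_2^2 + 5/2x_2 - 46.
  leading term x_1: subtract (1/4)·f_1 from 2x_1 - 1/4x_2^3 + 7/2x_2^2 + 5/2x_2 - 46 → -1/4x_2^3 + 4x_2^2 + 5/2x_2 - 58
  leading term x_2^3: subtract (-3/5x_2)·h_6 from -1/4x_2^3 + 4x_2^2 + 5/2x_2 - 58 → 61/15x_2^2 - 53/30x_2 - 58
  leading term x_2^2: subtract (244/25)·h_6 from 61/15x_2^2 - 53/30x_2 - 58 → -1283/450x_2 + 2566/225
  leading term x_2: no divisor's leading term divides it; move -1283/450x_2 to the remainder.
  leading term 1: no divisor's leading term divides it; move 2566/225 to the remainder.
  remainder -1283/450x_2 + 2566/225 ≠ 0; add h_7 = -1283/450x_2 + 2566/225 to the basis.

The other S-polynomials (S(f_2,f_3), S(f_2,f_4), S(f_3,f_4), S(f_1,h_5), S(f_2,h_5), S(f_3,h_5), S(f_4,h_5), S(f_1,h_6), S(f_2,h_6), S(f_3,h_6), S(f_4,h_6), S(h_5,h_6), S(f_1,h_7), S(f_2,h_7), S(f_3,h_7), S(f_4,h_7), S(h_5,h_7), S(h_6,h_7)) all reduce to 0 modulo the current basis, so we have a Gröbner basis.
Inter-reduce: drop elements whose leading term is divisible by another's, tail-reduce, and make monic.
Reduced Gröbner basis: {x_1 + 2, x_2 - 4}.

A lex Gröbner basis eliminates variables successively. Here x_2 - 4 depends only on x_2, with roots {4}; lifting each root through the earlier basis elements recovers the full solutions.
  x_2 = 4: the earlier basis element becomes x_1 + 2 = 0, giving x_1 = -2 — point (-2, 4).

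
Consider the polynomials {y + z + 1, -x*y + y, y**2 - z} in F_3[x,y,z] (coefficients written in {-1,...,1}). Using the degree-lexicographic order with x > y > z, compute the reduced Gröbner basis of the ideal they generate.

f_1 = y + z + 1, LT = y.
f_2 = -x*y + y, LT = x*y.
f_3 = y**2 - z, LT = y**2.

S(f_1,f_2): lcm = x*y. S = x*z + x + y.
  leading term x*z: no divisor's leading term divides it; move x*z to the remainder.
  leading term x: no divisor's leading term divides it; move x to the remainder.
  leading term y: subtract (1)·f_1 from y → -z - 1
  leading term z: no divisor's leading term divides it; move -z to the remainder.
  leading term 1: no divisor's leading term divides it; move -1 to the remainder.
  remainder x*z + x - z - 1 ≠ 0; add g_4 = x*z + x - z - 1 to the basis.

S(f_1,f_3): lcm = y**2. S = y*z + y + z.
  leading term y*z: subtract (z)·f_1 from y*z + y + z → -z**2 + y
  leading term z**2: no divisor's leading term divides it; move -z**2 to the remainder.
  leading term y: subtract (1)·f_1 from y → -z - 1
  leading term z: no divisor's leading term divides it; move -z to the remainder.
  leading term 1: no divisor's leading term divides it; move -1 to the remainder.
  remainder -z**2 - z - 1 ≠ 0; add g_5 = -z**2 - z - 1 to the basis.

S(f_2,f_3): lcm = x*y**2. S = x*z - y**2.
  leading term x*z: subtract (1)·g_4 from x*z - y**2 → -y**2 - x + z + 1
  leading term y**2: subtract (-y)·f_1 from -y**2 - x + z + 1 → y*z - x + y + z + 1
  leading term y*z: subtract (z)·f_1 from y*z - x + y + z + 1 → -z**2 - x + y + 1
  leading term z**2: subtract (1)·g_5 from -z**2 - x + y + 1 → -x + y + z - 1
  leading term x: no divisor's leading term divides it; move -x to the remainder.
  leading term y: subtract (1)·f_1 from y + z - 1 → 1
  leading term 1: no divisor's leading term divides it; move 1 to the remainder.
  remainder -x + 1 ≠ 0; add g_6 = -x + 1 to the basis.

The other S-polynomials (S(f_1,g_4), S(f_2,g_4), S(f_3,g_4), S(f_1,g_5), S(f_2,g_5), S(f_3,g_5), S(g_4,g_5), S(f_1,g_6), S(f_2,g_6), S(f_3,g_6), S(g_4,g_6), S(g_5,g_6)) all reduce to 0 modulo the current basis, so we have a Gröbner basis.
Inter-reduce: drop elements whose leading term is divisible by another's, tail-reduce, and make monic.

G = {z**2 + z + 1, x - 1, y + z + 1}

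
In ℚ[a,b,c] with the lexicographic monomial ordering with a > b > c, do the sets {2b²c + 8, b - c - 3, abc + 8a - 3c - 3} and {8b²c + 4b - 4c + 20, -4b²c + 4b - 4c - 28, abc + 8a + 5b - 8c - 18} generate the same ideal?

Two ideals are equal iff their reduced Gröbner bases coincide (the reduced basis is unique for a fixed ordering).
Buchberger on the first generating set:
f_1 = 2b²c + 8, LT = b²c.
f_2 = b - c - 3, LT = b.
f_3 = abc + 8a - 3c - 3, LT = abc.

S(f_1,f_2): lcm = b²c. S = bc² + 3bc + 4.
  leading term bc²: subtract (c²)·f_2 from bc² + 3bc + 4 → 3bc + c³ + 3c² + 4
  leading term bc: subtract (3c)·f_2 from 3bc + c³ + 3c² + 4 → c³ + 6c² + 9c + 4
  leading term c³: no divisor's leading term divides it; move c³ to the remainder.
  leading term c²: no divisor's leading term divides it; move 6c² to the remainder.
  leading term c: no divisor's leading term divides it; move 9c to the remainder.
  leading term 1: no divisor's leading term divides it; move 4 to the remainder.
  remainder c³ + 6c² + 9c + 4 ≠ 0; add g_4 = c³ + 6c² + 9c + 4 to the basis.

S(f_1,f_3): lcm = ab²c. S = -8ab + 4a + 3bc + 3b.
  leading term ab: subtract (-8a)·f_2 from -8ab + 4a + 3bc + 3b → -8ac - 20a + 3bc + 3b
  leading term ac: no divisor's leading term divides it; move -8ac to the remainder.
  leading term a: no divisor's leading term divides it; move -20a to the remainder.
  leading term bc: subtract (3c)·f_2 from 3bc + 3b → 3b + 3c² + 9c
  leading term b: subtract (3)·f_2 from 3b + 3c² + 9c → 3c² + 12c + 9
  leading term c²: no divisor's leading term divides it; move 3c² to the remainder.
  leading term c: no divisor's leading term divides it; move 12c to the remainder.
  leading term 1: no divisor's leading term divides it; move 9 to the remainder.
  remainder -8ac - 20a + 3c² + 12c + 9 ≠ 0; add g_5 = -8ac - 20a + 3c² + 12c + 9 to the basis.

S(f_2,f_3): lcm = abc. S = -ac² - 3ac - 8a + 3c + 3.
  leading term ac²: subtract (⅛c)·g_5 from -ac² - 3ac - 8a + 3c + 3 → -½ac - 8a - ⅜c³ - 3/2c² + 15/8c + 3
  leading term ac: subtract (1/16)·g_5 from -½ac - 8a - ⅜c³ - 3/2c² + 15/8c + 3 → -27/4a - ⅜c³ - 27/16c² + 9/8c + 39/16
  leading term a: no divisor's leading term divides it; move -27/4a to the remainder.
  leading term c³: subtract (-⅜)·g_4 from -⅜c³ - 27/16c² + 9/8c + 39/16 → 9/16c² + 9/2c + 63/16
  leading term c²: no divisor's leading term divides it; move 9/16c² to the remainder.
  leading term c: no divisor's leading term divides it; move 9/2c to the remainder.
  leading term 1: no divisor's leading term divides it; move 63/16 to the remainder.
  remainder -27/4a + 9/16c² + 9/2c + 63/16 ≠ 0; add g_6 = -27/4a + 9/16c² + 9/2c + 63/16 to the basis.

The other S-polynomials (S(f_1,g_4), S(f_2,g_4), S(f_3,g_4), S(f_1,g_5), S(f_2,g_5), S(f_3,g_5), S(g_4,g_5), S(f_1,g_6), S(f_2,g_6), S(f_3,g_6), S(g_4,g_6), S(g_5,g_6)) all reduce to 0 modulo the current basis, so we have a Gröbner basis.
Inter-reduce: drop elements whose leading term is divisible by another's, tail-reduce, and make monic.
Reduced Gröbner basis: {a - 1/12c² - ⅔c - 7/12, b - c - 3, c³ + 6c² + 9c + 4}.

Buchberger on the second generating set:
h_1 = 8b²c + 4b - 4c + 20, LT = b²c.
h_2 = -4b²c + 4b - 4c - 28, LT = b²c.
h_3 = abc + 8a + 5b - 8c - 18, LT = abc.

S(h_1,h_2): lcm = b²c. S = 3/2b - 3/2c - 9/2.
  leading term b: no divisor's leading term divides it; move 3/2b to the remainder.
  leading term c: no divisor's leading term divides it; move -3/2c to the remainder.
  leading term 1: no divisor's leading term divides it; move -9/2 to the remainder.
  remainder 3/2b - 3/2c - 9/2 ≠ 0; add k_4 = 3/2b - 3/2c - 9/2 to the basis.

S(h_1,h_3): lcm = ab²c. S = -15/2ab - ½ac + 5/2a - 5b² + 8bc + 18b.
  leading term ab: subtract (-5a)·k_4 from -15/2ab - ½ac + 5/2a - 5b² + 8bc + 18b → -8ac - 20a - 5b² + 8bc + 18b
  leading term ac: no divisor's leading term divides it; move -8ac to the remainder.
  leading term a: no divisor's leading term divides it; move -20a to the remainder.
  leading term b²: subtract (-10/3b)·k_4 from -5b² + 8bc + 18b → 3bc + 3b
  leading term bc: subtract (2c)·k_4 from 3bc + 3b → 3b + 3c² + 9c
  leading term b: subtract (2)·k_4 from 3b + 3c² + 9c → 3c² + 12c + 9
  leading term c²: no divisor's leading term divides it; move 3c² to the remainder.
  leading term c: no divisor's leading term divides it; move 12c to the remainder.
  leading term 1: no divisor's leading term divides it; move 9 to the remainder.
  remainder -8ac - 20a + 3c² + 12c + 9 ≠ 0; add k_5 = -8ac - 20a + 3c² + 12c + 9 to the basis.

S(h_1,k_4): lcm = b²c. S = bc² + 3bc + ½b - ½c + 5/2.
  leading term bc²: subtract (⅔c²)·k_4 from bc² + 3bc + ½b - ½c + 5/2 → 3bc + ½b + c³ + 3c² - ½c + 5/2
  leading term bc: subtract (2c)·k_4 from 3bc + ½b + c³ + 3c² - ½c + 5/2 → ½b + c³ + 6c² + 17/2c + 5/2
  leading term b: subtract (⅓)·k_4 from ½b + c³ + 6c² + 17/2c + 5/2 → c³ + 6c² + 9c + 4
  leading term c³: no divisor's leading term divides it; move c³ to the remainder.
  leading term c²: no divisor's leading term divides it; move 6c² to the remainder.
  leading term c: no divisor's leading term divides it; move 9c to the remainder.
  leading term 1: no divisor's leading term divides it; move 4 to the remainder.
  remainder c³ + 6c² + 9c + 4 ≠ 0; add k_6 = c³ + 6c² + 9c + 4 to the basis.

S(h_3,k_4): lcm = abc. S = ac² + 3ac + 8a + 5b - 8c - 18.
  leading term ac²: subtract (-⅛c)·k_5 from ac² + 3ac + 8a + 5b - 8c - 18 → ½ac + 8a + 5b + ⅜c³ + 3/2c² - 55/8c - 18
  leading term ac: subtract (-1/16)·k_5 from ½ac + 8a + 5b + ⅜c³ + 3/2c² - 55/8c - 18 → 27/4a + 5b + ⅜c³ + 27/16c² - 49/8c - 279/16
  leading term a: no divisor's leading term divides it; move 27/4a to the remainder.
  leading term b: subtract (10/3)·k_4 from 5b + ⅜c³ + 27/16c² - 49/8c - 279/16 → ⅜c³ + 27/16c² - 9/8c - 39/16
  leading term c³: subtract (⅜)·k_6 from ⅜c³ + 27/16c² - 9/8c - 39/16 → -9/16c² - 9/2c - 63/16
  leading term c²: no divisor's leading term divides it; move -9/16c² to the remainder.
  leading term c: no divisor's leading term divides it; move -9/2c to the remainder.
  leading term 1: no divisor's leading term divides it; move -63/16 to the remainder.
  remainder 27/4a - 9/16c² - 9/2c - 63/16 ≠ 0; add k_7 = 27/4a - 9/16c² - 9/2c - 63/16 to the basis.

The other S-polynomials (S(h_2,h_3), S(h_2,k_4), S(h_1,k_5), S(h_2,k_5), S(h_3,k_5), S(k_4,k_5), S(h_1,k_6), S(h_2,k_6), S(h_3,k_6), S(k_4,k_6), S(k_5,k_6), S(h_1,k_7), S(h_2,k_7), S(h_3,k_7), S(k_4,k_7), S(k_5,k_7), S(k_6,k_7)) all reduce to 0 modulo the current basis, so we have a Gröbner basis.
Inter-reduce: drop elements whose leading term is divisible by another's, tail-reduce, and make monic.
Reduced Gröbner basis: {a - 1/12c² - ⅔c - 7/12, b - c - 3, c³ + 6c² + 9c + 4}.

These coincide, so the ideals are equal.

Yes, the ideals are equal.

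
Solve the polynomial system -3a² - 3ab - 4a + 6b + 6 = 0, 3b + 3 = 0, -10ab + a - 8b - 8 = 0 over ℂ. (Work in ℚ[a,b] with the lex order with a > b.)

{(0, -1)}

Compute a lex Gröbner basis by Buchberger's algorithm.
f_1 = -3a² - 3ab - 4a + 6b + 6, LT = a².
f_2 = 3b + 3, LT = b.
f_3 = -10ab + a - 8b - 8, LT = ab.

S(f_1,f_3): lcm = a²b. S = 1/10a² + ab² + 8/15ab - ⅘a - 2b² - 2b.
  leading term a²: subtract (-1/30)·f_1 from 1/10a² + ab² + 8/15ab - ⅘a - 2b² - 2b → ab² + 13/30ab - 14/15a - 2b² - 9/5b + ⅕
  leading term ab²: subtract (⅓ab)·f_2 from ab² + 13/30ab - 14/15a - 2b² - 9/5b + ⅕ → -17/30ab - 14/15a - 2b² - 9/5b + ⅕
  leading term ab: subtract (-17/90a)·f_2 from -17/30ab - 14/15a - 2b² - 9/5b + ⅕ → -11/30a - 2b² - 9/5b + ⅕
  leading term a: no divisor's leading term divides it; move -11/30a to the remainder.
  leading term b²: subtract (-⅔b)·f_2 from -2b² - 9/5b + ⅕ → ⅕b + ⅕
  leading term b: subtract (1/15)·f_2 from ⅕b + ⅕ → 0
  remainder -11/30a ≠ 0; add h_4 = -11/30a to the basis.

The other S-polynomials (S(f_1,f_2), S(f_2,f_3), S(f_1,h_4), S(f_2,h_4), S(f_3,h_4)) all reduce to 0 modulo the current basis, so we have a Gröbner basis.
Inter-reduce: drop elements whose leading term is divisible by another's, tail-reduce, and make monic.
Reduced Gröbner basis: {a, b + 1}.

Since the basis is lex-ordered, b + 1 is univariate in b. Its roots are {-1}. Back-substituting each root into the other basis elements fixes the other coordinates.
  b = -1: the earlier basis element becomes a = 0, giving a = 0 — point (0, -1).
Check: every point annihilates each of the original generators.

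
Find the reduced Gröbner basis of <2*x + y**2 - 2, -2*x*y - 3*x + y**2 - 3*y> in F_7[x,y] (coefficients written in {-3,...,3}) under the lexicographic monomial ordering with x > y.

f_1 = 2*x + y**2 - 2, LT = x.
f_2 = -2*x*y - 3*x + y**2 - 3*y, LT = x*y.

S(f_1,f_2): lcm = x*y. S = 2*x - 3*y**3 - 3*y**2 + y.
  reduce S modulo (f_1, f_2):
  remainder -3*y**3 + 3*y**2 + y + 2 ≠ 0; add g_3 = -3*y**3 + 3*y**2 + y + 2 to the basis.

The other S-polynomials (S(f_1,g_3), S(f_2,g_3)) all reduce to 0 modulo the current basis, so we have a Gröbner basis.
Inter-reduce: drop elements whose leading term is divisible by another's, tail-reduce, and make monic.

G = {x - 3*y**2 - 1, y**3 - y**2 + 2*y - 3}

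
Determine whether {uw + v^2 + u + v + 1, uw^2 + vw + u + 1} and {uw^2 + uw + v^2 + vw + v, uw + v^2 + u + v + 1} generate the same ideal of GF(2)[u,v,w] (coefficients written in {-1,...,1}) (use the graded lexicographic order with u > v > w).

Yes, the ideals are equal.

Equality of ideals is decidable: compute both reduced Gröbner bases (unique for the ordering) and check whether they agree.
Buchberger on the first generating set:
f_1 = uw + v^2 + u + v + 1, LT = uw.
f_2 = uw^2 + vw + u + 1, LT = uw^2.

S(f_1,f_2): lcm = uw^2. S = v^2w + uw + u + w + 1.
  reduce S modulo (f_1, f_2):
  remainder v^2w + v^2 + v + w ≠ 0; add g_3 = v^2w + v^2 + v + w to the basis.

S(f_1,g_3): lcm = uv^2w. S = v^4 + v^3 + uv + uw + v^2.
  reduce S modulo (f_1, f_2, g_3):
  remainder v^4 + v^3 + uv + u + v + 1 ≠ 0; add g_4 = v^4 + v^3 + uv + u + v + 1 to the basis.

The other S-polynomials (S(f_2,g_3), S(f_1,g_4), S(f_2,g_4), S(g_3,g_4)) all reduce to 0 modulo the current basis, so we have a Gröbner basis.
Inter-reduce: drop elements whose leading term is divisible by another's, tail-reduce, and make monic.
Reduced Gröbner basis: {v^4 + v^3 + uv + u + v + 1, v^2w + v^2 + v + w, uw + v^2 + u + v + 1}.

Buchberger on the second generating set:
h_1 = uw^2 + uw + v^2 + vw + v, LT = uw^2.
h_2 = uw + v^2 + u + v + 1, LT = uw.

S(h_1,h_2): lcm = uw^2. S = v^2w + v^2 + v + w.
  reduce S modulo (h_1, h_2):
  remainder v^2w + v^2 + v + w ≠ 0; add k_3 = v^2w + v^2 + v + w to the basis.

S(h_1,k_3): lcm = uv^2w^2. S = v^4 + v^3w + uvw + uw^2 + v^3.
  reduce S modulo (h_1, h_2, k_3):
  remainder v^4 + v^3 + uv + u + v + 1 ≠ 0; add k_4 = v^4 + v^3 + uv + u + v + 1 to the basis.

The other S-polynomials (S(h_2,k_3), S(h_1,k_4), S(h_2,k_4), S(k_3,k_4)) all reduce to 0 modulo the current basis, so we have a Gröbner basis.
Inter-reduce: drop elements whose leading term is divisible by another's, tail-reduce, and make monic.
Reduced Gröbner basis: {v^4 + v^3 + uv + u + v + 1, v^2w + v^2 + v + w, uw + v^2 + u + v + 1}.

These coincide, so the ideals are equal.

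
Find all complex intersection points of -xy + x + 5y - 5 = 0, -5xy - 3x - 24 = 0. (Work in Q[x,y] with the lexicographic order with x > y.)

Compute a lex Gröbner basis by Buchberger's algorithm.
f_1 = -xy + x + 5y - 5, LT = xy.
f_2 = -5xy - 3x - 24, LT = xy.

S(f_1,f_2): lcm = xy. S = -8/5x - 5y + 1/5.
  leading term x: no divisor's leading term divides it; move -8/5x to the remainder.
  leading term y: no divisor's leading term divides it; move -5y to the remainder.
  leading term 1: no divisor's leading term divides it; move 1/5 to the remainder.
  remainder -8/5x - 5y + 1/5 ≠ 0; add h_3 = -8/5x - 5y + 1/5 to the basis.

S(f_1,h_3): lcm = xy. S = -x - 25/8y^2 - 39/8y + 5.
  leading term x: subtract (5/8)·h_3 from -x - 25/8y^2 - 39/8y + 5 → -25/8y^2 - 7/4y + 39/8
  leading term y^2: no divisor's leading term divides it; move -25/8y^2 to the remainder.
  leading term y: no divisor's leading term divides it; move -7/4y to the remainder.
  leading term 1: no divisor's leading term divides it; move 39/8 to the remainder.
  remainder -25/8y^2 - 7/4y + 39/8 ≠ 0; add h_4 = -25/8y^2 - 7/4y + 39/8 to the basis.

The other S-polynomials (S(f_2,h_3), S(f_1,h_4), S(f_2,h_4), S(h_3,h_4)) all reduce to 0 modulo the current basis, so we have a Gröbner basis.
Inter-reduce: drop elements whose leading term is divisible by another's, tail-reduce, and make monic.
Reduced Gröbner basis: {x + 25/8y - 1/8, y^2 + 14/25y - 39/25}.

The lex basis is triangular: the last element involves only y. Solving y^2 + 14/25y - 39/25 = 0 gives y ∈ {-39/25, 1}; substituting each value into the earlier elements determines the remaining variables.
  y = -39/25: the earlier basis element becomes x - 5 = 0, giving x = 5 — point (5, -39/25).
  y = 1: the earlier basis element becomes x + 3 = 0, giving x = -3 — point (-3, 1).
Substituting each solution back into the original system confirms all equations vanish.

{(5, -39/25), (-3, 1)}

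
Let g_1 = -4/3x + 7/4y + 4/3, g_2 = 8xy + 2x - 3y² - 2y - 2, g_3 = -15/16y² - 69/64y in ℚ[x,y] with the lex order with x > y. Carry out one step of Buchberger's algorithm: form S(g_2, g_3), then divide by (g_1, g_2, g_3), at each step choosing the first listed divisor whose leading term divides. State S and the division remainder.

S(g_2, g_3) = -9/10xy - ⅜y³ - ¼y² - ¼y; remainder on division = 0.

lcm(LM(g_2), LM(g_3)) = xy².
S = (lcm/LT(g_2))·g_2 − (lcm/LT(g_3))·g_3 = -9/10xy - ⅜y³ - ¼y² - ¼y.
Reduce S modulo (g_1, g_2, g_3) in that order:
  leading term xy: subtract (27/40y)·g_1 from -9/10xy - ⅜y³ - ¼y² - ¼y → -⅜y³ - 229/160y² - 23/20y
  leading term y³: subtract (⅖y)·g_3 from -⅜y³ - 229/160y² - 23/20y → -y² - 23/20y
  leading term y²: subtract (16/15)·g_3 from -y² - 23/20y → 0
The remainder is 0, so this S-polynomial contributes no new basis element.
An S-polynomial is built so that the two leading terms cancel; whether anything survives reduction is exactly the Gröbner-basis criterion.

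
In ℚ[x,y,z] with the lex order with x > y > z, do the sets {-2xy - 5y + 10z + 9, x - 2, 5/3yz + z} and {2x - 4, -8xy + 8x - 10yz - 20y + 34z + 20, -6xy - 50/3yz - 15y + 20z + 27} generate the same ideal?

Since reduced Gröbner bases are canonical representatives of ideals under a given ordering, it suffices to compute and compare them.
Buchberger on the first generating set:
f_1 = -2xy - 5y + 10z + 9, LT = xy.
f_2 = x - 2, LT = x.
f_3 = 5/3yz + z, LT = yz.

S(f_1,f_2): lcm = xy. S = 9/2y - 5z - 9/2.
  leading term y: no divisor's leading term divides it; move 9/2y to the remainder.
  leading term z: no divisor's leading term divides it; move -5z to the remainder.
  leading term 1: no divisor's leading term divides it; move -9/2 to the remainder.
  remainder 9/2y - 5z - 9/2 ≠ 0; add g_4 = 9/2y - 5z - 9/2 to the basis.

S(f_1,f_3): lcm = xyz. S = -⅗xz + 5/2yz - 5z² - 9/2z.
  leading term xz: subtract (-⅗z)·f_2 from -⅗xz + 5/2yz - 5z² - 9/2z → 5/2yz - 5z² - 57/10z
  leading term yz: subtract (3/2)·f_3 from 5/2yz - 5z² - 57/10z → -5z² - 36/5z
  leading term z²: no divisor's leading term divides it; move -5z² to the remainder.
  leading term z: no divisor's leading term divides it; move -36/5z to the remainder.
  remainder -5z² - 36/5z ≠ 0; add g_5 = -5z² - 36/5z to the basis.

The other S-polynomials (S(f_2,f_3), S(f_1,g_4), S(f_2,g_4), S(f_3,g_4), S(f_1,g_5), S(f_2,g_5), S(f_3,g_5), S(g_4,g_5)) all reduce to 0 modulo the current basis, so we have a Gröbner basis.
Inter-reduce: drop elements whose leading term is divisible by another's, tail-reduce, and make monic.
Reduced Gröbner basis: {x - 2, y - 10/9z - 1, z² + 36/25z}.

Buchberger on the second generating set:
h_1 = 2x - 4, LT = x.
h_2 = -8xy + 8x - 10yz - 20y + 34z + 20, LT = xy.
h_3 = -6xy - 50/3yz - 15y + 20z + 27, LT = xy.

S(h_1,h_2): lcm = xy. S = x - 5/4yz - 9/2y + 17/4z + 5/2.
  leading term x: subtract (½)·h_1 from x - 5/4yz - 9/2y + 17/4z + 5/2 → -5/4yz - 9/2y + 17/4z + 9/2
  leading term yz: no divisor's leading term divides it; move -5/4yz to the remainder.
  leading term y: no divisor's leading term divides it; move -9/2y to the remainder.
  leading term z: no divisor's leading term divides it; move 17/4z to the remainder.
  leading term 1: no divisor's leading term divides it; move 9/2 to the remainder.
  remainder -5/4yz - 9/2y + 17/4z + 9/2 ≠ 0; add k_4 = -5/4yz - 9/2y + 17/4z + 9/2 to the basis.

S(h_1,h_3): lcm = xy. S = -25/9yz - 9/2y + 10/3z + 9/2.
  leading term yz: subtract (20/9)·k_4 from -25/9yz - 9/2y + 10/3z + 9/2 → 11/2y - 55/9z - 11/2
  leading term y: no divisor's leading term divides it; move 11/2y to the remainder.
  leading term z: no divisor's leading term divides it; move -55/9z to the remainder.
  leading term 1: no divisor's leading term divides it; move -11/2 to the remainder.
  remainder 11/2y - 55/9z - 11/2 ≠ 0; add k_5 = 11/2y - 55/9z - 11/2 to the basis.

S(h_3,k_4): lcm = xyz. S = -18/5xy + 17/5xz + 18/5x + 25/9yz² + 5/2yz - 10/3z² - 9/2z.
  leading term xy: subtract (-9/5y)·h_1 from -18/5xy + 17/5xz + 18/5x + 25/9yz² + 5/2yz - 10/3z² - 9/2z → 17/5xz + 18/5x + 25/9yz² + 5/2yz - 36/5y - 10/3z² - 9/2z
  leading term xz: subtract (17/10z)·h_1 from 17/5xz + 18/5x + 25/9yz² + 5/2yz - 36/5y - 10/3z² - 9/2z → 18/5x + 25/9yz² + 5/2yz - 36/5y - 10/3z² + 23/10z
  leading term x: subtract (9/5)·h_1 from 18/5x + 25/9yz² + 5/2yz - 36/5y - 10/3z² + 23/10z → 25/9yz² + 5/2yz - 36/5y - 10/3z² + 23/10z + 36/5
  leading term yz²: subtract (-20/9z)·k_4 from 25/9yz² + 5/2yz - 36/5y - 10/3z² + 23/10z + 36/5 → -15/2yz - 36/5y + 55/9z² + 123/10z + 36/5
  leading term yz: subtract (6)·k_4 from -15/2yz - 36/5y + 55/9z² + 123/10z + 36/5 → 99/5y + 55/9z² - 66/5z - 99/5
  leading term y: subtract (18/5)·k_5 from 99/5y + 55/9z² - 66/5z - 99/5 → 55/9z² + 44/5z
  leading term z²: no divisor's leading term divides it; move 55/9z² to the remainder.
  leading term z: no divisor's leading term divides it; move 44/5z to the remainder.
  remainder 55/9z² + 44/5z ≠ 0; add k_6 = 55/9z² + 44/5z to the basis.

The other S-polynomials (S(h_2,h_3), S(h_1,k_4), S(h_2,k_4), S(h_1,k_5), S(h_2,k_5), S(h_3,k_5), S(k_4,k_5), S(h_1,k_6), S(h_2,k_6), S(h_3,k_6), S(k_4,k_6), S(k_5,k_6)) all reduce to 0 modulo the current basis, so we have a Gröbner basis.
Inter-reduce: drop elements whose leading term is divisible by another's, tail-reduce, and make monic.
Reduced Gröbner basis: {x - 2, y - 10/9z - 1, z² + 36/25z}.

The two bases agree; hence the ideals are identical.
The choice of monomial ordering does not affect the verdict — as long as both bases are computed under the same ordering, their equality decides ideal equality.

Yes, the ideals are equal.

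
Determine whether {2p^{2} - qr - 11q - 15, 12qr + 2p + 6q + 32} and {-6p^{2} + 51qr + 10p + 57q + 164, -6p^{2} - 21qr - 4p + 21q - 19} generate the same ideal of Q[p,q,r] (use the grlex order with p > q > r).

No, the ideals differ.

For a fixed monomial order, each ideal has a unique reduced Gröbner basis; comparing bases decides equality.
Buchberger on the first generating set:
f_1 = 2p^{2} - qr - 11q - 15, LT = p^{2}.
f_2 = 12qr + 2p + 6q + 32, LT = qr.

S(f_1,f_2): leading monomials are coprime, so the S-polynomial reduces to 0 (Buchberger's first criterion).
Every S-polynomial of the final basis reduces to 0, so we have a Gröbner basis.
Inter-reduce: drop elements whose leading term is divisible by another's, tail-reduce, and make monic.
Reduced Gröbner basis: {p^{2} + \tfrac{1}{12}p - \tfrac{21}{4}q - \tfrac{37}{6}, qr + \tfrac{1}{6}p + \tfrac{1}{2}q + \tfrac{8}{3}}.

Buchberger on the second generating set:
h_1 = -6p^{2} + 51qr + 10p + 57q + 164, LT = p^{2}.
h_2 = -6p^{2} - 21qr - 4p + 21q - 19, LT = p^{2}.

S(h_1,h_2): lcm = p^{2}. S = -12qr - \tfrac{7}{3}p - 6q - \tfrac{61}{2}.
  leading term qr: no divisor's leading term divides it; move -12qr to the remainder.
  leading term p: no divisor's leading term divides it; move -\tfrac{7}{3}p to the remainder.
  leading term q: no divisor's leading term divides it; move -6q to the remainder.
  leading term 1: no divisor's leading term divides it; move -\tfrac{61}{2} to the remainder.
  remainder -12qr - \tfrac{7}{3}p - 6q - \tfrac{61}{2} ≠ 0; add k_3 = -12qr - \tfrac{7}{3}p - 6q - \tfrac{61}{2} to the basis.

S(h_1,k_3): leading monomials are coprime, so the S-polynomial reduces to 0 (Buchberger's first criterion).
S(h_2,k_3): leading monomials are coprime, so the S-polynomial reduces to 0 (Buchberger's first criterion).
Every S-polynomial of the final basis reduces to 0, so we have a Gröbner basis.
Inter-reduce: drop elements whose leading term is divisible by another's, tail-reduce, and make monic.
Reduced Gröbner basis: {p^{2} - \tfrac{1}{72}p - \tfrac{21}{4}q - \tfrac{275}{48}, qr + \tfrac{7}{36}p + \tfrac{1}{2}q + \tfrac{61}{24}}.

Since the reduced bases disagree, the two ideals are not the same.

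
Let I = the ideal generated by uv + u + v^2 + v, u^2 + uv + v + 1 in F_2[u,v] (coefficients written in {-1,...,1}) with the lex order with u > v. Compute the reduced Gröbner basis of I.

G = {u^2 + u, uv + u + v + 1, v^2 + 1}

f_1 = uv + u + v^2 + v, LT = uv.
f_2 = u^2 + uv + v + 1, LT = u^2.

S(f_1,f_2): lcm = u^2v. S = u^2 + uv + v^2 + v.
  reduce S modulo (f_1, f_2):
  remainder v^2 + 1 ≠ 0; add g_3 = v^2 + 1 to the basis.

The other S-polynomials (S(f_1,g_3), S(f_2,g_3)) all reduce to 0 modulo the current basis, so we have a Gröbner basis.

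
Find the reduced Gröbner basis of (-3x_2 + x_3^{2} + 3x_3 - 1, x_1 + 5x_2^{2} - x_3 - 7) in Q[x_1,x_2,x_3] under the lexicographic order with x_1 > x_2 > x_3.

f_1 = -3x_2 + x_3^{2} + 3x_3 - 1, LT = x_2.
f_2 = x_1 + 5x_2^{2} - x_3 - 7, LT = x_1.

The S-polynomials (S(f_1,f_2)) all reduce to 0 modulo the current basis, so we have a Gröbner basis.

G = {x_1 + \tfrac{5}{9}x_3^{4} + \tfrac{10}{3}x_3^{3} + \tfrac{35}{9}x_3^{2} - \tfrac{13}{3}x_3 - \tfrac{58}{9}, x_2 - \tfrac{1}{3}x_3^{2} - x_3 + \tfrac{1}{3}}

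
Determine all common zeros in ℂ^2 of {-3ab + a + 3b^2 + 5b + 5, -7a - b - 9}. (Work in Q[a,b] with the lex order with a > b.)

{(-1, -2), (-29/24, -13/24)}

Compute a lex Gröbner basis by Buchberger's algorithm.
f_1 = -3ab + a + 3b^2 + 5b + 5, LT = ab.
f_2 = -7a - b - 9, LT = a.

S(f_1,f_2): lcm = ab. S = -1/3a - 8/7b^2 - 62/21b - 5/3.
  leading term a: subtract (1/21)·f_2 from -1/3a - 8/7b^2 - 62/21b - 5/3 → -8/7b^2 - 61/21b - 26/21
  leading term b^2: no divisor's leading term divides it; move -8/7b^2 to the remainder.
  leading term b: no divisor's leading term divides it; move -61/21b to the remainder.
  leading term 1: no divisor's leading term divides it; move -26/21 to the remainder.
  remainder -8/7b^2 - 61/21b - 26/21 ≠ 0; add h_3 = -8/7b^2 - 61/21b - 26/21 to the basis.

S(f_1,h_3): lcm = ab^2. S = -23/8ab - 13/12a - b^3 - 5/3b^2 - 5/3b.
  leading term ab: subtract (23/24)·f_1 from -23/8ab - 13/12a - b^3 - 5/3b^2 - 5/3b → -49/24a - b^3 - 109/24b^2 - 155/24b - 115/24
  leading term a: subtract (7/24)·f_2 from -49/24a - b^3 - 109/24b^2 - 155/24b - 115/24 → -b^3 - 109/24b^2 - 37/6b - 13/6
  leading term b^3: subtract (7/8b)·h_3 from -b^3 - 109/24b^2 - 37/6b - 13/6 → -2b^2 - 61/12b - 13/6
  leading term b^2: subtract (7/4)·h_3 from -2b^2 - 61/12b - 13/6 → 0
  remainder 0.

S(f_2,h_3): leading monomials are coprime, so the S-polynomial reduces to 0 (Buchberger's first criterion).
Every S-polynomial of the final basis reduces to 0, so we have a Gröbner basis.
Inter-reduce: drop elements whose leading term is divisible by another's, tail-reduce, and make monic.
Reduced Gröbner basis: {a + 1/7b + 9/7, b^2 + 61/24b + 13/12}.

From the last basis element, b^2 + 61/24b + 13/12 = 0, so b takes values in {-2, -13/24}. Each choice, substituted upward through the basis, yields the corresponding point(s) of the solution set.
  b = -2: the earlier basis element becomes a + 1 = 0, giving a = -1 — point (-1, -2).
  b = -13/24: the earlier basis element becomes a + 29/24 = 0, giving a = -29/24 — point (-29/24, -13/24).
Each listed point satisfies every original equation (direct substitution).
Zero-dimensionality of the ideal guarantees finitely many solutions over ℂ.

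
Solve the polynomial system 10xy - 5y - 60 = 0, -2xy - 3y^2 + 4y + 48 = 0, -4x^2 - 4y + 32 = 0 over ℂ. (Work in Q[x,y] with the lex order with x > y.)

{(2, 4)}

Compute a lex Gröbner basis by Buchberger's algorithm.
f_1 = 10xy - 5y - 60, LT = xy.
f_2 = -2xy - 3y^2 + 4y + 48, LT = xy.
f_3 = -4x^2 - 4y + 32, LT = x^2.

S(f_1,f_2): lcm = xy. S = -3/2y^2 + 3/2y + 18.
  leading term y^2: no divisor's leading term divides it; move -3/2y^2 to the remainder.
  leading term y: no divisor's leading term divides it; move 3/2y to the remainder.
  leading term 1: no divisor's leading term divides it; move 18 to the remainder.
  remainder -3/2y^2 + 3/2y + 18 ≠ 0; add h_4 = -3/2y^2 + 3/2y + 18 to the basis.

S(f_1,f_3): lcm = x^2y. S = -1/2xy - 6x - y^2 + 8y.
  leading term xy: subtract (-1/20)·f_1 from -1/2xy - 6x - y^2 + 8y → -6x - y^2 + 31/4y - 3
  leading term x: no divisor's leading term divides it; move -6x to the remainder.
  leading term y^2: subtract (2/3)·h_4 from -y^2 + 31/4y - 3 → 27/4y - 15
  leading term y: no divisor's leading term divides it; move 27/4y to the remainder.
  leading term 1: no divisor's leading term divides it; move -15 to the remainder.
  remainder -6x + 27/4y - 15 ≠ 0; add h_5 = -6x + 27/4y - 15 to the basis.

S(f_2,f_3): lcm = x^2y. S = 3/2xy^2 - 2xy - 24x - y^2 + 8y.
  leading term xy^2: subtract (3/20y)·f_1 from 3/2xy^2 - 2xy - 24x - y^2 + 8y → -2xy - 24x - 1/4y^2 + 17y
  leading term xy: subtract (-1/5)·f_1 from -2xy - 24x - 1/4y^2 + 17y → -24x - 1/4y^2 + 16y - 12
  leading term x: subtract (4)·h_5 from -24x - 1/4y^2 + 16y - 12 → -1/4y^2 - 11y + 48
  leading term y^2: subtract (1/6)·h_4 from -1/4y^2 - 11y + 48 → -45/4y + 45
  leading term y: no divisor's leading term divides it; move -45/4y to the remainder.
  leading term 1: no divisor's leading term divides it; move 45 to the remainder.
  remainder -45/4y + 45 ≠ 0; add h_6 = -45/4y + 45 to the basis.

The other S-polynomials (S(f_1,h_4), S(f_2,h_4), S(f_3,h_4), S(f_1,h_5), S(f_2,h_5), S(f_3,h_5), S(h_4,h_5), S(f_1,h_6), S(f_2,h_6), S(f_3,h_6), S(h_4,h_6), S(h_5,h_6)) all reduce to 0 modulo the current basis, so we have a Gröbner basis.
Inter-reduce: drop elements whose leading term is divisible by another's, tail-reduce, and make monic.
Reduced Gröbner basis: {x - 2, y - 4}.

The lex basis is triangular: the last element involves only y. Solving y - 4 = 0 gives y ∈ {4}; substituting each value into the earlier elements determines the remaining variables.
  y = 4: the earlier basis element becomes x - 2 = 0, giving x = 2 — point (2, 4).
Substituting each solution back into the original system confirms all equations vanish.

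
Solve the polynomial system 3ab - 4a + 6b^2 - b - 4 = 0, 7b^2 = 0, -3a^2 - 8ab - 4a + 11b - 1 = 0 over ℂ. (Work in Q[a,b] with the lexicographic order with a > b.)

{(-1, 0)}

Compute a lex Gröbner basis by Buchberger's algorithm.
f_1 = 3ab - 4a + 6b^2 - b - 4, LT = ab.
f_2 = 7b^2, LT = b^2.
f_3 = -3a^2 - 8ab - 4a + 11b - 1, LT = a^2.

S(f_1,f_2): lcm = ab^2. S = -4/3ab + 2b^3 - 1/3b^2 - 4/3b.
  leading term ab: subtract (-4/9)·f_1 from -4/3ab + 2b^3 - 1/3b^2 - 4/3b → -16/9a + 2b^3 + 7/3b^2 - 16/9b - 16/9
  leading term a: no divisor's leading term divides it; move -16/9a to the remainder.
  leading term b^3: subtract (2/7b)·f_2 from 2b^3 + 7/3b^2 - 16/9b - 16/9 → 7/3b^2 - 16/9b - 16/9
  leading term b^2: subtract (1/3)·f_2 from 7/3b^2 - 16/9b - 16/9 → -16/9b - 16/9
  leading term b: no divisor's leading term divides it; move -16/9b to the remainder.
  leading term 1: no divisor's leading term divides it; move -16/9 to the remainder.
  remainder -16/9a - 16/9b - 16/9 ≠ 0; add h_4 = -16/9a - 16/9b - 16/9 to the basis.

S(f_1,f_3): lcm = a^2b. S = -4/3a^2 - 2/3ab^2 - 5/3ab - 4/3a + 11/3b^2 - 1/3b.
  leading term a^2: subtract (4/9)·f_3 from -4/3a^2 - 2/3ab^2 - 5/3ab - 4/3a + 11/3b^2 - 1/3b → -2/3ab^2 + 17/9ab + 4/9a + 11/3b^2 - 47/9b + 4/9
  leading term ab^2: subtract (-2/9b)·f_1 from -2/3ab^2 + 17/9ab + 4/9a + 11/3b^2 - 47/9b + 4/9 → ab + 4/9a + 4/3b^3 + 31/9b^2 - 55/9b + 4/9
  leading term ab: subtract (1/3)·f_1 from ab + 4/9a + 4/3b^3 + 31/9b^2 - 55/9b + 4/9 → 16/9a + 4/3b^3 + 13/9b^2 - 52/9b + 16/9
  leading term a: subtract (-1)·h_4 from 16/9a + 4/3b^3 + 13/9b^2 - 52/9b + 16/9 → 4/3b^3 + 13/9b^2 - 68/9b
  leading term b^3: subtract (4/21b)·f_2 from 4/3b^3 + 13/9b^2 - 68/9b → 13/9b^2 - 68/9b
  leading term b^2: subtract (13/63)·f_2 from 13/9b^2 - 68/9b → -68/9b
  leading term b: no divisor's leading term divides it; move -68/9b to the remainder.
  remainder -68/9b ≠ 0; add h_5 = -68/9b to the basis.

S(f_2,f_3): leading monomials are coprime, so the S-polynomial reduces to 0 (Buchberger's first criterion).
S(f_1,h_4): lcm = ab. S = -4/3a + b^2 - 4/3b - 4/3.
  leading term a: subtract (3/4)·h_4 from -4/3a + b^2 - 4/3b - 4/3 → b^2
  leading term b^2: subtract (1/7)·f_2 from b^2 → 0
  remainder 0.

S(f_2,h_4): leading monomials are coprime, so the S-polynomial reduces to 0 (Buchberger's first criterion).
S(f_3,h_4): lcm = a^2. S = 5/3ab + 1/3a - 11/3b + 1/3.
  leading term ab: subtract (5/9)·f_1 from 5/3ab + 1/3a - 11/3b + 1/3 → 23/9a - 10/3b^2 - 28/9b + 23/9
  leading term a: subtract (-23/16)·h_4 from 23/9a - 10/3b^2 - 28/9b + 23/9 → -10/3b^2 - 17/3b
  leading term b^2: subtract (-10/21)·f_2 from -10/3b^2 - 17/3b → -17/3b
  leading term b: subtract (3/4)·h_5 from -17/3b → 0
  remainder 0.

S(f_1,h_5): lcm = ab. S = -4/3a + 2b^2 - 1/3b - 4/3.
  leading term a: subtract (3/4)·h_4 from -4/3a + 2b^2 - 1/3b - 4/3 → 2b^2 + b
  leading term b^2: subtract (2/7)·f_2 from 2b^2 + b → b
  leading term b: subtract (-9/68)·h_5 from b → 0
  remainder 0.

S(f_2,h_5): lcm = b^2. S = 0.
  remainder 0.

S(f_3,h_5): leading monomials are coprime, so the S-polynomial reduces to 0 (Buchberger's first criterion).
S(h_4,h_5): leading monomials are coprime, so the S-polynomial reduces to 0 (Buchberger's first criterion).
Every S-polynomial of the final basis reduces to 0, so we have a Gröbner basis.
Inter-reduce: drop elements whose leading term is divisible by another's, tail-reduce, and make monic.
Reduced Gröbner basis: {a + 1, b}.

From the last basis element, b = 0, so b takes values in {0}. Each choice, substituted upward through the basis, yields the corresponding point(s) of the solution set.
  b = 0: the earlier basis element becomes a + 1 = 0, giving a = -1 — point (-1, 0).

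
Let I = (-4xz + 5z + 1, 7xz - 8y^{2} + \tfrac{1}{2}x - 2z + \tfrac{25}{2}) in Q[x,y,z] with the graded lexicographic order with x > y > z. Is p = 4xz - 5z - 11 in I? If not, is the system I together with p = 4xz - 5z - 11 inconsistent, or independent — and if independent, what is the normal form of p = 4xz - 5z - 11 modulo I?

First compute the reduced Gröbner basis of I by Buchberger's algorithm.
f_1 = -4xz + 5z + 1, LT = xz.
f_2 = 7xz - 8y^{2} + \tfrac{1}{2}x - 2z + \tfrac{25}{2}, LT = xz.

S(f_1,f_2): lcm = xz. S = \tfrac{8}{7}y^{2} - \tfrac{1}{14}x - \tfrac{27}{28}z - \tfrac{57}{28}.
  reduce S modulo (f_1, f_2):
  remainder \tfrac{8}{7}y^{2} - \tfrac{1}{14}x - \tfrac{27}{28}z - \tfrac{57}{28} ≠ 0; add h_3 = \tfrac{8}{7}y^{2} - \tfrac{1}{14}x - \tfrac{27}{28}z - \tfrac{57}{28} to the basis.

The other S-polynomials (S(f_1,h_3), S(f_2,h_3)) all reduce to 0 modulo the current basis, so we have a Gröbner basis.
Inter-reduce: drop elements whose leading term is divisible by another's, tail-reduce, and make monic.
Reduced Gröbner basis: {xz - \tfrac{5}{4}z - \tfrac{1}{4}, y^{2} - \tfrac{1}{16}x - \tfrac{27}{32}z - \tfrac{57}{32}}.
Label its elements g_1 = xz - \tfrac{5}{4}z - \tfrac{1}{4}, g_2 = y^{2} - \tfrac{1}{16}x - \tfrac{27}{32}z - \tfrac{57}{32}.

Reduce p = 4xz - 5z - 11 modulo G:
  leading term xz: subtract (4)·g_1 from 4xz - 5z - 11 → -10
  leading term 1: no divisor's leading term divides it; move -10 to the remainder.
  normal form = -10.
The normal form is nonzero, so p ∉ I. Since p minus its normal form lies in I, I + (p) = I + (r) where r = -10; decide whether this ideal is the whole ring.
Here r = -10 is a nonzero constant, hence a unit: 1 ∈ I + (p), the Gröbner basis of I + (p) is {1}, and the enlarged system has no common solution — adjoining p is inconsistent.

Adjoining 4xz - 5z - 11 makes the ideal the whole ring: the system is inconsistent.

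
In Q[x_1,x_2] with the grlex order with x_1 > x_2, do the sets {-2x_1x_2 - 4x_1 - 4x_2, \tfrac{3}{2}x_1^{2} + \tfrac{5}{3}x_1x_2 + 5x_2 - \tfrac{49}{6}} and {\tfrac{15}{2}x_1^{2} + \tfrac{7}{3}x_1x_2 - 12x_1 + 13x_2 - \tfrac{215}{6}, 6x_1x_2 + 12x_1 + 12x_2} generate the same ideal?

Two ideals are equal iff their reduced Gröbner bases coincide (the reduced basis is unique for a fixed ordering).
Buchberger on the first generating set:
f_1 = -2x_1x_2 - 4x_1 - 4x_2, LT = x_1x_2.
f_2 = \tfrac{3}{2}x_1^{2} + \tfrac{5}{3}x_1x_2 + 5x_2 - \tfrac{49}{6}, LT = x_1^{2}.

S(f_1,f_2): lcm = x_1^{2}x_2. S = -\tfrac{10}{9}x_1x_2^{2} + 2x_1^{2} + 2x_1x_2 - \tfrac{10}{3}x_2^{2} + \tfrac{49}{9}x_2.
  leading term x_1x_2^{2}: subtract (\tfrac{5}{9}x_2)·f_1 from -\tfrac{10}{9}x_1x_2^{2} + 2x_1^{2} + 2x_1x_2 - \tfrac{10}{3}x_2^{2} + \tfrac{49}{9}x_2 → 2x_1^{2} + \tfrac{38}{9}x_1x_2 - \tfrac{10}{9}x_2^{2} + \tfrac{49}{9}x_2
  leading term x_1^{2}: subtract (\tfrac{4}{3})·f_2 from 2x_1^{2} + \tfrac{38}{9}x_1x_2 - \tfrac{10}{9}x_2^{2} + \tfrac{49}{9}x_2 → 2x_1x_2 - \tfrac{10}{9}x_2^{2} - \tfrac{11}{9}x_2 + \tfrac{98}{9}
  leading term x_1x_2: subtract (-1)·f_1 from 2x_1x_2 - \tfrac{10}{9}x_2^{2} - \tfrac{11}{9}x_2 + \tfrac{98}{9} → -\tfrac{10}{9}x_2^{2} - 4x_1 - \tfrac{47}{9}x_2 + \tfrac{98}{9}
  leading term x_2^{2}: no divisor's leading term divides it; move -\tfrac{10}{9}x_2^{2} to the remainder.
  leading term x_1: no divisor's leading term divides it; move -4x_1 to the remainder.
  leading term x_2: no divisor's leading term divides it; move -\tfrac{47}{9}x_2 to the remainder.
  leading term 1: no divisor's leading term divides it; move \tfrac{98}{9} to the remainder.
  remainder -\tfrac{10}{9}x_2^{2} - 4x_1 - \tfrac{47}{9}x_2 + \tfrac{98}{9} ≠ 0; add g_3 = -\tfrac{10}{9}x_2^{2} - 4x_1 - \tfrac{47}{9}x_2 + \tfrac{98}{9} to the basis.

The other S-polynomials (S(f_1,g_3), S(f_2,g_3)) all reduce to 0 modulo the current basis, so we have a Gröbner basis.
Inter-reduce: drop elements whose leading term is divisible by another's, tail-reduce, and make monic.
Reduced Gröbner basis: {x_1^{2} - \tfrac{20}{9}x_1 + \tfrac{10}{9}x_2 - \tfrac{49}{9}, x_1x_2 + 2x_1 + 2x_2, x_2^{2} + \tfrac{18}{5}x_1 + \tfrac{47}{10}x_2 - \tfrac{49}{5}}.

Buchberger on the second generating set:
h_1 = \tfrac{15}{2}x_1^{2} + \tfrac{7}{3}x_1x_2 - 12x_1 + 13x_2 - \tfrac{215}{6}, LT = x_1^{2}.
h_2 = 6x_1x_2 + 12x_1 + 12x_2, LT = x_1x_2.

S(h_1,h_2): lcm = x_1^{2}x_2. S = \tfrac{14}{45}x_1x_2^{2} - 2x_1^{2} - \tfrac{18}{5}x_1x_2 + \tfrac{26}{15}x_2^{2} - \tfrac{43}{9}x_2.
  leading term x_1x_2^{2}: subtract (\tfrac{7}{135}x_2)·h_2 from \tfrac{14}{45}x_1x_2^{2} - 2x_1^{2} - \tfrac{18}{5}x_1x_2 + \tfrac{26}{15}x_2^{2} - \tfrac{43}{9}x_2 → -2x_1^{2} - \tfrac{38}{9}x_1x_2 + \tfrac{10}{9}x_2^{2} - \tfrac{43}{9}x_2
  leading term x_1^{2}: subtract (-\tfrac{4}{15})·h_1 from -2x_1^{2} - \tfrac{38}{9}x_1x_2 + \tfrac{10}{9}x_2^{2} - \tfrac{43}{9}x_2 → -\tfrac{18}{5}x_1x_2 + \tfrac{10}{9}x_2^{2} - \tfrac{16}{5}x_1 - \tfrac{59}{45}x_2 - \tfrac{86}{9}
  leading term x_1x_2: subtract (-\tfrac{3}{5})·h_2 from -\tfrac{18}{5}x_1x_2 + \tfrac{10}{9}x_2^{2} - \tfrac{16}{5}x_1 - \tfrac{59}{45}x_2 - \tfrac{86}{9} → \tfrac{10}{9}x_2^{2} + 4x_1 + \tfrac{53}{9}x_2 - \tfrac{86}{9}
  leading term x_2^{2}: no divisor's leading term divides it; move \tfrac{10}{9}x_2^{2} to the remainder.
  leading term x_1: no divisor's leading term divides it; move 4x_1 to the remainder.
  leading term x_2: no divisor's leading term divides it; move \tfrac{53}{9}x_2 to the remainder.
  leading term 1: no divisor's leading term divides it; move -\tfrac{86}{9} to the remainder.
  remainder \tfrac{10}{9}x_2^{2} + 4x_1 + \tfrac{53}{9}x_2 - \tfrac{86}{9} ≠ 0; add k_3 = \tfrac{10}{9}x_2^{2} + 4x_1 + \tfrac{53}{9}x_2 - \tfrac{86}{9} to the basis.

The other S-polynomials (S(h_1,k_3), S(h_2,k_3)) all reduce to 0 modulo the current basis, so we have a Gröbner basis.
Inter-reduce: drop elements whose leading term is divisible by another's, tail-reduce, and make monic.
Reduced Gröbner basis: {x_1^{2} - \tfrac{20}{9}x_1 + \tfrac{10}{9}x_2 - \tfrac{43}{9}, x_1x_2 + 2x_1 + 2x_2, x_2^{2} + \tfrac{18}{5}x_1 + \tfrac{53}{10}x_2 - \tfrac{43}{5}}.

These differ, so the ideals are not equal.

No, the ideals differ.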